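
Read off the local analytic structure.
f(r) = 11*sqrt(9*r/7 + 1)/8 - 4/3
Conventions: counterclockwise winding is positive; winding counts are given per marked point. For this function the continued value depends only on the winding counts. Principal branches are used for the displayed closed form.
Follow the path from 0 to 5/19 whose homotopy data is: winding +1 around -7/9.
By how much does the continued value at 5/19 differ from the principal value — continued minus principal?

The rational part is single-valued and drops out of the difference; each branch term changes only by its own monodromy.
(11/8)*sqrt(1 - r/(-7/9)): winding +1 is odd, the square root flips sign, contributing -2*(11/8)*sqrt(1 - (5/19)/(-7/9)) = -2*(11/8)*sqrt(178/133) = -(11/532)*sqrt(23674).
Summing the contributions at r = 5/19 gives -(11/532)*sqrt(23674).

Continued minus principal equals -(11/532)*sqrt(23674).


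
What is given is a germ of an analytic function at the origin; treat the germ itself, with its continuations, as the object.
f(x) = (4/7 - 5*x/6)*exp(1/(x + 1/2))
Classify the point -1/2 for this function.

The point is an essential singularity.

The exponent 1/(x - (-1/2)) has a pole at -1/2, so exp(1/(x - (-1/2))) takes every nonzero value near it: an essential singularity (not a pole of any order).


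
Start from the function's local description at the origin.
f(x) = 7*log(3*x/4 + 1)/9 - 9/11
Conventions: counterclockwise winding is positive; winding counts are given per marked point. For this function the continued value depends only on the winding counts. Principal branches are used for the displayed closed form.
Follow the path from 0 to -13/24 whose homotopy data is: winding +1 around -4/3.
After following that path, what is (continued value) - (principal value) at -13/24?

The rational part is single-valued and drops out of the difference; each branch term changes only by its own monodromy.
(7/9)*log(1 - x/(-4/3)): each positive loop around -4/3 adds 2*pi*i to the log, so winding +1 contributes (7/9)*(1)*2*pi*i = (14/9)*pi*i.
Summing the contributions at x = -13/24 gives (14/9)*pi*i.

Continued minus principal equals (14/9)*pi*i.


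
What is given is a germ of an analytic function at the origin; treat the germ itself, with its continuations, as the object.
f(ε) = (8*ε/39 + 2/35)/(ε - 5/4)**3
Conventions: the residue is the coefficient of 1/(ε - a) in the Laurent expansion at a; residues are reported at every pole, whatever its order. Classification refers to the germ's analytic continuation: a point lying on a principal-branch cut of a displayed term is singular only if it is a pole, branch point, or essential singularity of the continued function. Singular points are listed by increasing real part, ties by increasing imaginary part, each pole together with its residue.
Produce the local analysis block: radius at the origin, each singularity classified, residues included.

Denominator factor (ε - 5/4)^3: pole of order 3 at 5/4, modulus 5/4.
The radius of convergence is the smallest modulus among the singular points: 5/4.
At the order-3 pole 5/4 set g(ε) = (ε - (5/4))^3*f(ε) = 8*ε/39 + 2/35.
Order-3 pole: residue = g''(a)/2; g''(5/4) = 0, so the residue is 0.

Radius of convergence at 0: 5/4.
At 5/4: a pole of order 3; residue 0.


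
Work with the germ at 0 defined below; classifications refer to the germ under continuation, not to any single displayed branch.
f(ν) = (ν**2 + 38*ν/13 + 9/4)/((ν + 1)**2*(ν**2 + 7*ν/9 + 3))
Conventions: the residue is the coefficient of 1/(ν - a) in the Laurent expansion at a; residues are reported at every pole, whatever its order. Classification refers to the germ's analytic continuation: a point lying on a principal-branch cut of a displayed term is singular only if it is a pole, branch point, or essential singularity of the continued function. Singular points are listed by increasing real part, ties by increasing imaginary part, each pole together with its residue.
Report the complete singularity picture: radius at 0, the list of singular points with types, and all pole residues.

Radius of convergence at 0: 1.
At -1: a pole of order 2; residue 14211/43732.
At (-7/18) - ((1/18)*sqrt(923))*i: a pole of order 1; residue (-14211/87464) + ((863631/80729272)*sqrt(923))*i.
At (-7/18) + ((1/18)*sqrt(923))*i: a pole of order 1; residue (-14211/87464) - ((863631/80729272)*sqrt(923))*i.

Denominator factor (ν + 1)^2: pole of order 2 at -1, modulus 1.
Denominator factor (ν**2 + 7*ν/9 + 3): discriminant -923/81, complex-conjugate roots (-7/18) + ((1/18)*sqrt(923))*i and (-7/18) - ((1/18)*sqrt(923))*i; poles of order 1, moduli sqrt(3) and sqrt(3).
The radius of convergence is the smallest modulus among the singular points: 1.
At the order-2 pole -1 set g(ν) = (ν - (-1))^2*f(ν) = (ν**2 + 38*ν/13 + 9/4)/(ν**2 + 7*ν/9 + 3).
Order-2 pole: residue = g'(a); g'(-1) = 14211/43732, so the residue is 14211/43732.
The factor ν**2 + 7*ν/9 + 3 splits as (ν - a)(ν - a') with a = (-7/18) - ((1/18)*sqrt(923))*i, a' = (-7/18) + ((1/18)*sqrt(923))*i. At the order-1 pole a set g(ν) = (ν - a)*f(ν) = [(ν**2 + 38*ν/13 + 9/4)/(ν + 1)**2] / (ν - a').
Simple pole: residue = g(a) at a = (-7/18) - ((1/18)*sqrt(923))*i, which is (-14211/87464) + ((863631/80729272)*sqrt(923))*i.
The factor ν**2 + 7*ν/9 + 3 splits as (ν - a)(ν - a') with a = (-7/18) + ((1/18)*sqrt(923))*i, a' = (-7/18) - ((1/18)*sqrt(923))*i. At the order-1 pole a set g(ν) = (ν - a)*f(ν) = [(ν**2 + 38*ν/13 + 9/4)/(ν + 1)**2] / (ν - a').
Simple pole: residue = g(a) at a = (-7/18) + ((1/18)*sqrt(923))*i, which is (-14211/87464) - ((863631/80729272)*sqrt(923))*i.
List the singular points by increasing real part (a conjugate pair: the negative imaginary part first).


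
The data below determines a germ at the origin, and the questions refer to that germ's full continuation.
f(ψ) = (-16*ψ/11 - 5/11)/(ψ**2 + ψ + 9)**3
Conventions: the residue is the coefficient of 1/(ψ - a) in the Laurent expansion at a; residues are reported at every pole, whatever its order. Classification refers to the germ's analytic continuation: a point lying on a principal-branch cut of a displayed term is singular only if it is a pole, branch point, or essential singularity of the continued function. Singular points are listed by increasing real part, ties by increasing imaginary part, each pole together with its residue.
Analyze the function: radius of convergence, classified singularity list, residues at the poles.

Denominator factor (ψ**2 + ψ + 9)^3: discriminant -35, complex-conjugate roots (-1/2) + ((1/2)*sqrt(35))*i and (-1/2) - ((1/2)*sqrt(35))*i; poles of order 3, moduli 3 and 3.
The radius of convergence is the smallest modulus among the singular points: 3.
The factor ψ**2 + ψ + 9 splits as (ψ - a)(ψ - a') with a = (-1/2) - ((1/2)*sqrt(35))*i, a' = (-1/2) + ((1/2)*sqrt(35))*i. At the order-3 pole a set g(ψ) = (ψ - a)^3*f(ψ) = [-16*ψ/11 - 5/11] / (ψ - a')^3.
Order-3 pole: residue = g''(a)/2; g''((-1/2) - ((1/2)*sqrt(35))*i) = ((36/471625)*sqrt(35))*i, so the residue is ((18/471625)*sqrt(35))*i.
The factor ψ**2 + ψ + 9 splits as (ψ - a)(ψ - a') with a = (-1/2) + ((1/2)*sqrt(35))*i, a' = (-1/2) - ((1/2)*sqrt(35))*i. At the order-3 pole a set g(ψ) = (ψ - a)^3*f(ψ) = [-16*ψ/11 - 5/11] / (ψ - a')^3.
Order-3 pole: residue = g''(a)/2; g''((-1/2) + ((1/2)*sqrt(35))*i) = -((36/471625)*sqrt(35))*i, so the residue is -((18/471625)*sqrt(35))*i.
List the singular points by increasing real part (a conjugate pair: the negative imaginary part first).

Radius of convergence at 0: 3.
At (-1/2) - ((1/2)*sqrt(35))*i: a pole of order 3; residue ((18/471625)*sqrt(35))*i.
At (-1/2) + ((1/2)*sqrt(35))*i: a pole of order 3; residue -((18/471625)*sqrt(35))*i.


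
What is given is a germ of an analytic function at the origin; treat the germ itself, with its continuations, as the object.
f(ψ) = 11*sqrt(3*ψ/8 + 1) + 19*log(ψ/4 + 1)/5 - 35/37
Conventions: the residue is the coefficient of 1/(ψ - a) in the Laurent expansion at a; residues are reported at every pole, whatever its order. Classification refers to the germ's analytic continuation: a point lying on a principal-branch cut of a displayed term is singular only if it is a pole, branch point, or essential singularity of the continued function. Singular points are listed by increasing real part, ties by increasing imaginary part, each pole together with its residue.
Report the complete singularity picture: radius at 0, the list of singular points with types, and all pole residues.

Radius of convergence at 0: 8/3.
At -4: a logarithmic branch point.
At -8/3: an algebraic (square-root) branch point.

Branch term (19/5)*log(1 - ψ/(-4)): its argument vanishes at ψ = -4, a logarithmic branch point, modulus 4.
Branch term (11)*sqrt(1 - ψ/(-8/3)): its argument vanishes at ψ = -8/3, a square-root branch point, modulus 8/3.
The radius of convergence is the smallest modulus among the singular points: 8/3.
List the singular points by increasing real part (a conjugate pair: the negative imaginary part first).


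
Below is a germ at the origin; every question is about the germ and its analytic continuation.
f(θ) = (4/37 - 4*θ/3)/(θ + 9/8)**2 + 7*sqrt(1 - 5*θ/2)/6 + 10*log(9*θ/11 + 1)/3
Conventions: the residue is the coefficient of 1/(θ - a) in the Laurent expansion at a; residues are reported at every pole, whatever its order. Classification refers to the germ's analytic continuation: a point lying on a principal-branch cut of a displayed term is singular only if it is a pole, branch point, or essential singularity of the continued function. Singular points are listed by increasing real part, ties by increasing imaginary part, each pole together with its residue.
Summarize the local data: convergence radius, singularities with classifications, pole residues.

Radius of convergence at 0: 2/5.
At -11/9: a logarithmic branch point.
At -9/8: a pole of order 2; residue -4/3.
At 2/5: an algebraic (square-root) branch point.

Denominator factor (θ + 9/8)^2: pole of order 2 at -9/8, modulus 9/8.
Branch term (7/6)*sqrt(1 - θ/(2/5)): its argument vanishes at θ = 2/5, a square-root branch point, modulus 2/5.
Branch term (10/3)*log(1 - θ/(-11/9)): its argument vanishes at θ = -11/9, a logarithmic branch point, modulus 11/9.
The radius of convergence is the smallest modulus among the singular points: 2/5.
The branch terms are analytic at -9/8 and contribute nothing to the residue; only the rational part matters.
At the order-2 pole -9/8 set g(θ) = (θ - (-9/8))^2*(rational part) = 4/37 - 4*θ/3.
Order-2 pole: residue = g'(a); g'(-9/8) = -4/3, so the residue is -4/3.
List the singular points by increasing real part (a conjugate pair: the negative imaginary part first).


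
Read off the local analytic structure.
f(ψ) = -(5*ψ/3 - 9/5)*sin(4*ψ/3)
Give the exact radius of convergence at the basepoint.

The radius of convergence is infinite.

The factor -sin(4*ψ/3) is entire and contributes no finite singular point.
The polynomial part has no poles.
No finite singular points: the Taylor series at 0 converges everywhere.


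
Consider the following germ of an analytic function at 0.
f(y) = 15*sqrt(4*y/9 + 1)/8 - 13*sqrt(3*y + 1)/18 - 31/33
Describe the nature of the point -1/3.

The term (-13/18)*sqrt(1 - y/(-1/3)) has argument 1 - -1/3/(-1/3) = 0 at -1/3: a square-root (algebraic, two-sheeted) branch point; the remaining terms are analytic or single-valued there.

The point is an algebraic (square-root) branch point.


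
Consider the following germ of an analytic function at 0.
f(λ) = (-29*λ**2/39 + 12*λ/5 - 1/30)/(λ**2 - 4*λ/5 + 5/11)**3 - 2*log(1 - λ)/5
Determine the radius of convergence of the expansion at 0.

Denominator factor (λ**2 - 4*λ/5 + 5/11)^3: discriminant -324/275, complex-conjugate roots (2/5) + ((9/55)*sqrt(11))*i and (2/5) - ((9/55)*sqrt(11))*i; poles of order 3, moduli (1/11)*sqrt(55) and (1/11)*sqrt(55).
Branch term (-2/5)*log(1 - λ/(1)): its argument vanishes at λ = 1, a logarithmic branch point, modulus 1.
The radius of convergence is the smallest modulus among the singular points: (1/11)*sqrt(55).

The radius of convergence is (1/11)*sqrt(55).


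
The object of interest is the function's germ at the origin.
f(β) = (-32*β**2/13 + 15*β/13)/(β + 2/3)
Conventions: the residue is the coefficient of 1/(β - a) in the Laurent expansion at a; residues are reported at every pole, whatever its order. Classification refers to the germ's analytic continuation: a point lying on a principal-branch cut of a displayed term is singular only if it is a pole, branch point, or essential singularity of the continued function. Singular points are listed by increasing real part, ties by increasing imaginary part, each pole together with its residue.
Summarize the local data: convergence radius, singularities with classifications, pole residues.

Radius of convergence at 0: 2/3.
At -2/3: a pole of order 1; residue -218/117.

Denominator factor (β + 2/3): pole of order 1 at -2/3, modulus 2/3.
The radius of convergence is the smallest modulus among the singular points: 2/3.
At the order-1 pole -2/3 set g(β) = (β - (-2/3))*f(β) = -32*β**2/13 + 15*β/13.
Simple pole: residue = g(a) at a = -2/3, which is -218/117.


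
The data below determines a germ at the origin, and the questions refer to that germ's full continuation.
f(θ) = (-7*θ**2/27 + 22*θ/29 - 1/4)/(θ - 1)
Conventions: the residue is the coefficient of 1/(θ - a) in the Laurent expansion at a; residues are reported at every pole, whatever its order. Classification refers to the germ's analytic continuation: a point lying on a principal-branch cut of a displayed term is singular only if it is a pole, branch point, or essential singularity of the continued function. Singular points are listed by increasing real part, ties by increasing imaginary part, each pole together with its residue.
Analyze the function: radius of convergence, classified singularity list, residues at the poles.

Denominator factor (θ - 1): pole of order 1 at 1, modulus 1.
The radius of convergence is the smallest modulus among the singular points: 1.
At the order-1 pole 1 set g(θ) = (θ - (1))*f(θ) = -7*θ**2/27 + 22*θ/29 - 1/4.
Simple pole: residue = g(a) at a = 1, which is 781/3132.

Radius of convergence at 0: 1.
At 1: a pole of order 1; residue 781/3132.


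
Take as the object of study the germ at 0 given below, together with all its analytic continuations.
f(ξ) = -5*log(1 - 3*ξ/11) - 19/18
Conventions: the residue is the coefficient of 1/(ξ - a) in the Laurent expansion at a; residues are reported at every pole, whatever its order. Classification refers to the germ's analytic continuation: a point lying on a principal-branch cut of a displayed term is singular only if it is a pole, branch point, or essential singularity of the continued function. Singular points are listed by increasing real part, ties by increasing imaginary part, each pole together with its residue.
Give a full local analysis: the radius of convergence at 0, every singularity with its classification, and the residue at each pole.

Radius of convergence at 0: 11/3.
At 11/3: a logarithmic branch point.

Branch term (-5)*log(1 - ξ/(11/3)): its argument vanishes at ξ = 11/3, a logarithmic branch point, modulus 11/3.
The radius of convergence is the smallest modulus among the singular points: 11/3.


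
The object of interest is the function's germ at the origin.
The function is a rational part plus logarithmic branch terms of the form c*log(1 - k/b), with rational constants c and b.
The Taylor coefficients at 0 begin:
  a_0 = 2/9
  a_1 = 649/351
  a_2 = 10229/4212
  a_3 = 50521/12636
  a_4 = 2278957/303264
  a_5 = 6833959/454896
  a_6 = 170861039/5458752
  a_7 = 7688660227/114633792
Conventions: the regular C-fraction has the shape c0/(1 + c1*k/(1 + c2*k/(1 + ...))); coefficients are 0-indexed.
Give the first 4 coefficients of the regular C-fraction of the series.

Taylor coefficients (read off): a_0 = 2/9, a_1 = 649/351, a_2 = 10229/4212, a_3 = 50521/12636.
c0 = a_0 = 2/9. Peel one level at a time: if S = 1 + c*k/S' with S'(0) = 1, then c is the k-coefficient of S and S' = c*k/(S - 1).
S_1 = c0/f = 1 + (-649/78)*k + (78825/1352)*k^2 + ...; c1 = -649/78.
S_2 = c1*k/(S_1 - 1) = 1 + (236475/33748)*k + (-2946675/6739216)*k^2 + ...; c2 = 236475/33748.
S_3 = c2*k/(S_2 - 1) = 1 + (510757/8185188)*k + ...; c3 = 510757/8185188.

The regular C-fraction coefficients are [2/9, -649/78, 236475/33748, 510757/8185188].


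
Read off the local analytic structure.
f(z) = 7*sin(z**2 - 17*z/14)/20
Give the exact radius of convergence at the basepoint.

The radius of convergence is infinite.

The factor -sin(z**2 - 17*z/14) is entire and contributes no finite singular point.
The polynomial part has no poles.
No finite singular points: the Taylor series at 0 converges everywhere.


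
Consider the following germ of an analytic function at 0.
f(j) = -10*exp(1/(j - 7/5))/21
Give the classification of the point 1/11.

The point is a regular point.

There is no denominator, hence no pole anywhere.
The essential point of exp(1/(j - (7/5))) is 7/5, not 1/11.
So the germ continues analytically to 1/11.


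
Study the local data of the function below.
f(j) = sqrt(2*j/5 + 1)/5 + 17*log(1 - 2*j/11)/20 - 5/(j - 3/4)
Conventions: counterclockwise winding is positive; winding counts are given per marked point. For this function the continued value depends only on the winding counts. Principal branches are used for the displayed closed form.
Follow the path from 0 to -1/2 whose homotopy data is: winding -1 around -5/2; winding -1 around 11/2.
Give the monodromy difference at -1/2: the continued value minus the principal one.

Continued minus principal equals (-(4/25)*sqrt(5)) - ((17/10)*pi)*i.

The rational part is single-valued and drops out of the difference; each branch term changes only by its own monodromy.
(17/20)*log(1 - j/(11/2)): each positive loop around 11/2 adds 2*pi*i to the log, so winding -1 contributes (17/20)*(-1)*2*pi*i = -(17/10)*pi*i.
(1/5)*sqrt(1 - j/(-5/2)): winding -1 is odd, the square root flips sign, contributing -2*(1/5)*sqrt(1 - (-1/2)/(-5/2)) = -2*(1/5)*sqrt(4/5) = -(4/25)*sqrt(5).
Summing the contributions at j = -1/2 gives (-(4/25)*sqrt(5)) - ((17/10)*pi)*i.


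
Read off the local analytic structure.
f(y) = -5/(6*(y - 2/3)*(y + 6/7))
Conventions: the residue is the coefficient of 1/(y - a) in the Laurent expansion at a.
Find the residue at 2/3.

At the order-1 pole 2/3 set g(y) = (y - (2/3))*f(y) = -5/(6*(y + 6/7)).
Simple pole: residue = g(a) at a = 2/3, which is -35/64.

The residue is -35/64.


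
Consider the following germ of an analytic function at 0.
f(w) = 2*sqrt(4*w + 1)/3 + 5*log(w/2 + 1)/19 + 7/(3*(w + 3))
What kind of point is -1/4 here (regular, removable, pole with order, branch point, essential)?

The term (2/3)*sqrt(1 - w/(-1/4)) has argument 1 - -1/4/(-1/4) = 0 at -1/4: a square-root (algebraic, two-sheeted) branch point; the remaining terms are analytic or single-valued there.

The point is an algebraic (square-root) branch point.


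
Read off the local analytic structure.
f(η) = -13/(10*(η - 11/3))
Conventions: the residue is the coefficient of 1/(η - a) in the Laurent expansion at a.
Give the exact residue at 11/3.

The residue is -13/10.

At the order-1 pole 11/3 set g(η) = (η - (11/3))*f(η) = -13/10.
Simple pole: residue = g(a) at a = 11/3, which is -13/10.


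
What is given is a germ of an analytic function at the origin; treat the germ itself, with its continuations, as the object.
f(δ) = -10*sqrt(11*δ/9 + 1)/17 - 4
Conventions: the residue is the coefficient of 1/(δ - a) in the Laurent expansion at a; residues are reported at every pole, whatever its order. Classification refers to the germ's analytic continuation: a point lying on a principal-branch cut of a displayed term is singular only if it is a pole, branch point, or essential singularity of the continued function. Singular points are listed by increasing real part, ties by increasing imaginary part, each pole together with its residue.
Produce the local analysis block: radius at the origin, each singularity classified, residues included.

Branch term (-10/17)*sqrt(1 - δ/(-9/11)): its argument vanishes at δ = -9/11, a square-root branch point, modulus 9/11.
The radius of convergence is the smallest modulus among the singular points: 9/11.

Radius of convergence at 0: 9/11.
At -9/11: an algebraic (square-root) branch point.


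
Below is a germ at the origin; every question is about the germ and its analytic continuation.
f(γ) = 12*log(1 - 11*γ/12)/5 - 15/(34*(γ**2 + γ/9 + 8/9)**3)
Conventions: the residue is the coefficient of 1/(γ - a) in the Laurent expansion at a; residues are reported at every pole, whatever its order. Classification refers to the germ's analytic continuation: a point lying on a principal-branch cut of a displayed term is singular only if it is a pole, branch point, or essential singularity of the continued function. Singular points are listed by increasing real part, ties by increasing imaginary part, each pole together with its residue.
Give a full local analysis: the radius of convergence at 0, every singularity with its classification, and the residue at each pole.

Radius of convergence at 0: (2/3)*sqrt(2).
At (-1/18) - ((1/18)*sqrt(287))*i: a pole of order 3; residue -((2657205/401878351)*sqrt(287))*i.
At (-1/18) + ((1/18)*sqrt(287))*i: a pole of order 3; residue ((2657205/401878351)*sqrt(287))*i.
At 12/11: a logarithmic branch point.

Denominator factor (γ**2 + γ/9 + 8/9)^3: discriminant -287/81, complex-conjugate roots (-1/18) + ((1/18)*sqrt(287))*i and (-1/18) - ((1/18)*sqrt(287))*i; poles of order 3, moduli (2/3)*sqrt(2) and (2/3)*sqrt(2).
Branch term (12/5)*log(1 - γ/(12/11)): its argument vanishes at γ = 12/11, a logarithmic branch point, modulus 12/11.
The radius of convergence is the smallest modulus among the singular points: (2/3)*sqrt(2).
The branch term is analytic at (-1/18) - ((1/18)*sqrt(287))*i and contributes nothing to the residue; only the rational part matters.
The factor γ**2 + γ/9 + 8/9 splits as (γ - a)(γ - a') with a = (-1/18) - ((1/18)*sqrt(287))*i, a' = (-1/18) + ((1/18)*sqrt(287))*i. At the order-3 pole a set g(γ) = (γ - a)^3*(rational part) = [-15/34] / (γ - a')^3.
Order-3 pole: residue = g''(a)/2; g''((-1/18) - ((1/18)*sqrt(287))*i) = -((5314410/401878351)*sqrt(287))*i, so the residue is -((2657205/401878351)*sqrt(287))*i.
The branch term is analytic at (-1/18) + ((1/18)*sqrt(287))*i and contributes nothing to the residue; only the rational part matters.
The factor γ**2 + γ/9 + 8/9 splits as (γ - a)(γ - a') with a = (-1/18) + ((1/18)*sqrt(287))*i, a' = (-1/18) - ((1/18)*sqrt(287))*i. At the order-3 pole a set g(γ) = (γ - a)^3*(rational part) = [-15/34] / (γ - a')^3.
Order-3 pole: residue = g''(a)/2; g''((-1/18) + ((1/18)*sqrt(287))*i) = ((5314410/401878351)*sqrt(287))*i, so the residue is ((2657205/401878351)*sqrt(287))*i.
List the singular points by increasing real part (a conjugate pair: the negative imaginary part first).


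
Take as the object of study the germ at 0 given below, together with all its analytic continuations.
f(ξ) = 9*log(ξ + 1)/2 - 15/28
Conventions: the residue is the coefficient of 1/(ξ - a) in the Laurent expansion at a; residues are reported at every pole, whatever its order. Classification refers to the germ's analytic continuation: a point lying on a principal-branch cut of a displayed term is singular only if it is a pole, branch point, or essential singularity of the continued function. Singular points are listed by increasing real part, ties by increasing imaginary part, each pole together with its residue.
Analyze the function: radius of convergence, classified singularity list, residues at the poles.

Branch term (9/2)*log(1 - ξ/(-1)): its argument vanishes at ξ = -1, a logarithmic branch point, modulus 1.
The radius of convergence is the smallest modulus among the singular points: 1.

Radius of convergence at 0: 1.
At -1: a logarithmic branch point.


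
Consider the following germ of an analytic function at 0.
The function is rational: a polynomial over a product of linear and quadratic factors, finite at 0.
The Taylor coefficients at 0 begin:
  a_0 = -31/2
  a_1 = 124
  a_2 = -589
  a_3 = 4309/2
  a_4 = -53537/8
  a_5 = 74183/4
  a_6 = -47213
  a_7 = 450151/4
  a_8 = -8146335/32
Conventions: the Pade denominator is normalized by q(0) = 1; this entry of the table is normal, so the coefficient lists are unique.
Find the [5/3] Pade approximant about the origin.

Taylor coefficients needed (read off): a_0 = -31/2, a_1 = 124, a_2 = -589, a_3 = 4309/2, a_4 = -53537/8, a_5 = 74183/4, a_6 = -47213, a_7 = 450151/4, a_8 = -8146335/32.
Write the denominator as Q(ξ) = 1 + q1*ξ + q2*ξ^2 + q3*ξ^3. Requiring Q*f - P = O(ξ^9) with deg P <= 5 kills the coefficients of ξ^6..ξ^8 in Q*f:
  ξ^6: a_6 + q1*a_5 + q2*a_4 + q3*a_3 = 0, i.e. -47213 + (74183/4)*q1 + (-53537/8)*q2 + (4309/2)*q3 = 0.
  ξ^7: a_7 + q1*a_6 + q2*a_5 + q3*a_4 = 0, i.e. 450151/4 + (-47213)*q1 + (74183/4)*q2 + (-53537/8)*q3 = 0.
  ξ^8: a_8 + q1*a_7 + q2*a_6 + q3*a_5 = 0, i.e. -8146335/32 + (450151/4)*q1 + (-47213)*q2 + (74183/4)*q3 = 0.
Solving this linear system: q1 = 2113866489/363347368, q2 = 2136229639/181673684, q3 = 759261011/90836842.
The numerator is Q*f truncated at degree 5: P0 = a_0 = -31/2; P1 = a_1 + q1*a_0 = 24580286105/726694736; P2 = a_2 + q1*a_1 + q2*a_0 = -18115273925/363347368; P3 = a_3 + q1*a_2 + q2*a_1 + q3*a_0 = 20475310125/363347368; P4 = a_4 + q1*a_3 + q2*a_2 + q3*a_1 = -34251415625/726694736; P5 = a_5 + q1*a_4 + q2*a_3 + q3*a_2 = 67881959375/2906778944.

The Pade approximant has numerator coefficients [-31/2, 24580286105/726694736, -18115273925/363347368, 20475310125/363347368, -34251415625/726694736, 67881959375/2906778944]; denominator coefficients [1, 2113866489/363347368, 2136229639/181673684, 759261011/90836842].


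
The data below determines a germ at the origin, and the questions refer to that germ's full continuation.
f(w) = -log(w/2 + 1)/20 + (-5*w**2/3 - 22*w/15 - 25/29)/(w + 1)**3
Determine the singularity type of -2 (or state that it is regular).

The term (-1/20)*log(1 - w/(-2)) has argument 1 - -2/(-2) = 0 at -2: a logarithmic (infinitely-sheeted) branch point; the remaining terms are analytic or single-valued there.

The point is a logarithmic branch point.


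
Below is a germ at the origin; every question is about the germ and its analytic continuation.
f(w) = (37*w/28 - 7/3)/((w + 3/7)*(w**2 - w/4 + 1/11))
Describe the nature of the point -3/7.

The denominator factor w + 3/7 vanishes at -3/7 and appears to the power 1; the numerator there equals -1705/588, nonzero, and no other factor vanishes.
Hence a pole whose order is the multiplicity, 1.

The point is a pole of order 1.


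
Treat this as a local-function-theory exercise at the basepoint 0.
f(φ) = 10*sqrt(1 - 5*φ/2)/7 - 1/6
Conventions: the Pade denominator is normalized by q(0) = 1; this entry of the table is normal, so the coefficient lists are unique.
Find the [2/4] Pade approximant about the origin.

The Pade approximant has numerator coefficients [53/42, -14015185/2846088, 14562275/3252672]; denominator coefficients [1, -168545/67764, 494725/542112, 35625/180704, 184375/2891264].

Taylor coefficients needed (expand at 0): a_0 = 53/42, a_1 = -25/14, a_2 = -125/112, a_3 = -625/448, a_4 = -15625/7168, a_5 = -15625/4096, a_6 = -234375/32768.
Write the denominator as Q(φ) = 1 + q1*φ + q2*φ^2 + q3*φ^3 + q4*φ^4. Requiring Q*f - P = O(φ^7) with deg P <= 2 kills the coefficients of φ^3..φ^6 in Q*f:
  φ^3: a_3 + q1*a_2 + q2*a_1 + q3*a_0 = 0, i.e. -625/448 + (-125/112)*q1 + (-25/14)*q2 + (53/42)*q3 = 0.
  φ^4: a_4 + q1*a_3 + q2*a_2 + q3*a_1 + q4*a_0 = 0, i.e. -15625/7168 + (-625/448)*q1 + (-125/112)*q2 + (-25/14)*q3 + (53/42)*q4 = 0.
  φ^5: a_5 + q1*a_4 + q2*a_3 + q3*a_2 + q4*a_1 = 0, i.e. -15625/4096 + (-15625/7168)*q1 + (-625/448)*q2 + (-125/112)*q3 + (-25/14)*q4 = 0.
  φ^6: a_6 + q1*a_5 + q2*a_4 + q3*a_3 + q4*a_2 = 0, i.e. -234375/32768 + (-15625/4096)*q1 + (-15625/7168)*q2 + (-625/448)*q3 + (-125/112)*q4 = 0.
Solving this linear system: q1 = -168545/67764, q2 = 494725/542112, q3 = 35625/180704, q4 = 184375/2891264.
The numerator is Q*f truncated at degree 2: P0 = a_0 = 53/42; P1 = a_1 + q1*a_0 = -14015185/2846088; P2 = a_2 + q1*a_1 + q2*a_0 = 14562275/3252672.


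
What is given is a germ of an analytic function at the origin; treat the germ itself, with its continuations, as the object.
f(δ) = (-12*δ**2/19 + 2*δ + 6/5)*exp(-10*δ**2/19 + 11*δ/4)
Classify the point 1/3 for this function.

The point is a regular point.

There is no denominator, hence no pole anywhere.
The factor exp(-10*δ**2/19 + 11*δ/4) is entire.
So the germ continues analytically to 1/3.


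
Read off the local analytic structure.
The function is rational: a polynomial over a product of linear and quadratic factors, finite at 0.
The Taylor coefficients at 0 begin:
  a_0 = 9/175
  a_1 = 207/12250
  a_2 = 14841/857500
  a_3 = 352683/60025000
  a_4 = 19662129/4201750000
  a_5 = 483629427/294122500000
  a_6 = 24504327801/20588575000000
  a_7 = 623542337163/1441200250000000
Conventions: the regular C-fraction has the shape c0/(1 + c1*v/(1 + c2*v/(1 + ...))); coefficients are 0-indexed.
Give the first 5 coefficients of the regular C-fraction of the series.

The regular C-fraction coefficients are [9/175, -23/70, -16/23, 371/368, -575/5936].


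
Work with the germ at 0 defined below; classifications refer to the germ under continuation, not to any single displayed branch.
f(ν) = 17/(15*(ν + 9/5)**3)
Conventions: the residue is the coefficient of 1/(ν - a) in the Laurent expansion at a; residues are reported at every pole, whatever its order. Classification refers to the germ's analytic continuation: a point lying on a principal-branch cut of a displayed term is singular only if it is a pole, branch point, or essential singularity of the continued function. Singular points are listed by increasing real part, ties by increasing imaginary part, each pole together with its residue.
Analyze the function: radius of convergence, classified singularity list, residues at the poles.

Denominator factor (ν + 9/5)^3: pole of order 3 at -9/5, modulus 9/5.
The radius of convergence is the smallest modulus among the singular points: 9/5.
At the order-3 pole -9/5 set g(ν) = (ν - (-9/5))^3*f(ν) = 17/15.
Order-3 pole: residue = g''(a)/2; g''(-9/5) = 0, so the residue is 0.

Radius of convergence at 0: 9/5.
At -9/5: a pole of order 3; residue 0.


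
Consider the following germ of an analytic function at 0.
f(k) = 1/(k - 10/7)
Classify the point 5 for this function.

The point is a regular point.

Denominator factors: k - 10/7 = 25/7 at k = 5 — none vanishes.
So the germ continues analytically to 5.


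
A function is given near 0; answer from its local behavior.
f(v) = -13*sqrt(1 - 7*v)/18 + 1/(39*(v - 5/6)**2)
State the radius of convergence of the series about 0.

The radius of convergence is 1/7.

Denominator factor (v - 5/6)^2: pole of order 2 at 5/6, modulus 5/6.
Branch term (-13/18)*sqrt(1 - v/(1/7)): its argument vanishes at v = 1/7, a square-root branch point, modulus 1/7.
The radius of convergence is the smallest modulus among the singular points: 1/7.


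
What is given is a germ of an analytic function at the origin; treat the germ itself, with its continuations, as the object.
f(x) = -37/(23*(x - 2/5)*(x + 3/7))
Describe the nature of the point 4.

The point is a regular point.

Denominator factors: x - 2/5 = 18/5 at x = 4; x + 3/7 = 31/7 at x = 4 — none vanishes.
So the germ continues analytically to 4.


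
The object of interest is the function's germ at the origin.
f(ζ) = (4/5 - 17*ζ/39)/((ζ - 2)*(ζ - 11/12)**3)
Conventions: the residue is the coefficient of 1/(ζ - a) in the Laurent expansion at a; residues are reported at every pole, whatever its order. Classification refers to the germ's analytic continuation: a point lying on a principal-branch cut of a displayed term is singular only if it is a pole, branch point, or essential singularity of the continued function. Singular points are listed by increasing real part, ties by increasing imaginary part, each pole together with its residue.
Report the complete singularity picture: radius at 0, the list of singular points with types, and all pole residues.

Radius of convergence at 0: 11/12.
At 11/12: a pole of order 3; residue 8064/142805.
At 2: a pole of order 1; residue -8064/142805.

Denominator factor (ζ - 11/12)^3: pole of order 3 at 11/12, modulus 11/12.
Denominator factor (ζ - 2): pole of order 1 at 2, modulus 2.
The radius of convergence is the smallest modulus among the singular points: 11/12.
At the order-3 pole 11/12 set g(ζ) = (ζ - (11/12))^3*f(ζ) = (4/5 - 17*ζ/39)/(ζ - 2).
Order-3 pole: residue = g''(a)/2; g''(11/12) = 16128/142805, so the residue is 8064/142805.
At the order-1 pole 2 set g(ζ) = (ζ - (2))*f(ζ) = (4/5 - 17*ζ/39)/(ζ - 11/12)**3.
Simple pole: residue = g(a) at a = 2, which is -8064/142805.
List the singular points by increasing real part (a conjugate pair: the negative imaginary part first).


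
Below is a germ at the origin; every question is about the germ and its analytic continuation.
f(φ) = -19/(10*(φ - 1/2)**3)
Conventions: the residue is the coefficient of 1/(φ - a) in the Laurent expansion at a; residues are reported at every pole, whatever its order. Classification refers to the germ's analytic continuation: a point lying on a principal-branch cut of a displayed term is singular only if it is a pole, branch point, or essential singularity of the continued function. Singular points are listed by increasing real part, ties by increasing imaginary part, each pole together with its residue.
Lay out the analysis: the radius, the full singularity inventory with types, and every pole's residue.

Radius of convergence at 0: 1/2.
At 1/2: a pole of order 3; residue 0.

Denominator factor (φ - 1/2)^3: pole of order 3 at 1/2, modulus 1/2.
The radius of convergence is the smallest modulus among the singular points: 1/2.
At the order-3 pole 1/2 set g(φ) = (φ - (1/2))^3*f(φ) = -19/10.
Order-3 pole: residue = g''(a)/2; g''(1/2) = 0, so the residue is 0.


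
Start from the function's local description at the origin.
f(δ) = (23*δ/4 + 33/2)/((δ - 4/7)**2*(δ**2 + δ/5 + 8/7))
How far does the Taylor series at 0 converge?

The radius of convergence is 4/7.

Denominator factor (δ - 4/7)^2: pole of order 2 at 4/7, modulus 4/7.
Denominator factor (δ**2 + δ/5 + 8/7): discriminant -793/175, complex-conjugate roots (-1/10) + ((1/70)*sqrt(5551))*i and (-1/10) - ((1/70)*sqrt(5551))*i; poles of order 1, moduli (2/7)*sqrt(14) and (2/7)*sqrt(14).
The radius of convergence is the smallest modulus among the singular points: 4/7.


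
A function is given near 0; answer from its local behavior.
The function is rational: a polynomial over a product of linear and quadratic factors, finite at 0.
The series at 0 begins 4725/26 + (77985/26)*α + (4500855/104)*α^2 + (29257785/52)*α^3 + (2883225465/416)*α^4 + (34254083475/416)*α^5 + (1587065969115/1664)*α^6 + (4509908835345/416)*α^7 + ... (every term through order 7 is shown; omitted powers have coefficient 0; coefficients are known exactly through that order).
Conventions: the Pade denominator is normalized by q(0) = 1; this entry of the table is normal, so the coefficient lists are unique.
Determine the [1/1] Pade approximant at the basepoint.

Taylor coefficients needed (read off): a_0 = 4725/26, a_1 = 77985/26, a_2 = 4500855/104.
Write the denominator as Q(α) = 1 + q1*α. Requiring Q*f - P = O(α^3) with deg P <= 1 kills the coefficients of α^2..α^2 in Q*f:
  α^2: a_2 + q1*a_1 = 0, i.e. 4500855/104 + (77985/26)*q1 = 0.
Solving this linear system: q1 = -100019/6932.
The numerator is Q*f truncated at degree 1: P0 = a_0 = 4725/26; P1 = a_1 + q1*a_0 = 68002245/180232.

The Pade approximant has numerator coefficients [4725/26, 68002245/180232]; denominator coefficients [1, -100019/6932].


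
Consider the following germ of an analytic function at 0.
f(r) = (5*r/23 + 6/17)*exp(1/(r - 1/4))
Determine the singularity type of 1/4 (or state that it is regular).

The exponent 1/(r - (1/4)) has a pole at 1/4, so exp(1/(r - (1/4))) takes every nonzero value near it: an essential singularity (not a pole of any order).

The point is an essential singularity.


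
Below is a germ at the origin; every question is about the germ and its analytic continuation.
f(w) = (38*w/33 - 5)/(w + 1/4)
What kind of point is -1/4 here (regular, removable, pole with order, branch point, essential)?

The point is a pole of order 1.

The denominator factor w + 1/4 vanishes at -1/4 and appears to the power 1; the numerator there equals -349/66, nonzero, and no other factor vanishes.
Hence a pole whose order is the multiplicity, 1.


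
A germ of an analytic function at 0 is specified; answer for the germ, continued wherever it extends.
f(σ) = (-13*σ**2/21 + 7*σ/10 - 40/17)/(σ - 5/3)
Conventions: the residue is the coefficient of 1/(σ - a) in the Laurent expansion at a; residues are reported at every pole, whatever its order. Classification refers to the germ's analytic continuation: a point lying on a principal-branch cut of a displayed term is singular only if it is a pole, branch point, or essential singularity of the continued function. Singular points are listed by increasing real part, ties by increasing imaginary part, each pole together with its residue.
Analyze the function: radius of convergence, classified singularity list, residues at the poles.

Denominator factor (σ - 5/3): pole of order 1 at 5/3, modulus 5/3.
The radius of convergence is the smallest modulus among the singular points: 5/3.
At the order-1 pole 5/3 set g(σ) = (σ - (5/3))*f(σ) = -13*σ**2/21 + 7*σ/10 - 40/17.
Simple pole: residue = g(a) at a = 5/3, which is -18673/6426.

Radius of convergence at 0: 5/3.
At 5/3: a pole of order 1; residue -18673/6426.


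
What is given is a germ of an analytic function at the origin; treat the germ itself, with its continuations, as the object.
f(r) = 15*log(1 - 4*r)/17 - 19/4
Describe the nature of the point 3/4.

The point is a regular point.

There is no denominator, hence no pole anywhere.
Branch term log(1 - r/(1/4)): argument at 3/4 is -2, nonzero, so 3/4 is not its branch point (a point on a principal cut is still regular for the continued germ).
So the germ continues analytically to 3/4.


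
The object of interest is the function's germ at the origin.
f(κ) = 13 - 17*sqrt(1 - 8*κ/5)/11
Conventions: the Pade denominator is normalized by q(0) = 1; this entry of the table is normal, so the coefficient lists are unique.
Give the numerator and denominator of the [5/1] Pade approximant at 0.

Taylor coefficients needed (expand at 0): a_0 = 126/11, a_1 = 68/55, a_2 = 136/275, a_3 = 544/1375, a_4 = 544/1375, a_5 = 15232/34375, a_6 = 91392/171875.
Write the denominator as Q(κ) = 1 + q1*κ. Requiring Q*f - P = O(κ^7) with deg P <= 5 kills the coefficients of κ^6..κ^6 in Q*f:
  κ^6: a_6 + q1*a_5 = 0, i.e. 91392/171875 + (15232/34375)*q1 = 0.
Solving this linear system: q1 = -6/5.
The numerator is Q*f truncated at degree 5: P0 = a_0 = 126/11; P1 = a_1 + q1*a_0 = -688/55; P2 = a_2 + q1*a_1 = -272/275; P3 = a_3 + q1*a_2 = -272/1375; P4 = a_4 + q1*a_3 = -544/6875; P5 = a_5 + q1*a_4 = -1088/34375.

The Pade approximant has numerator coefficients [126/11, -688/55, -272/275, -272/1375, -544/6875, -1088/34375]; denominator coefficients [1, -6/5].


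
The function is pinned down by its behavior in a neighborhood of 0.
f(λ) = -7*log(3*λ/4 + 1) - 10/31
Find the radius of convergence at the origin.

The radius of convergence is 4/3.

Branch term (-7)*log(1 - λ/(-4/3)): its argument vanishes at λ = -4/3, a logarithmic branch point, modulus 4/3.
The radius of convergence is the smallest modulus among the singular points: 4/3.


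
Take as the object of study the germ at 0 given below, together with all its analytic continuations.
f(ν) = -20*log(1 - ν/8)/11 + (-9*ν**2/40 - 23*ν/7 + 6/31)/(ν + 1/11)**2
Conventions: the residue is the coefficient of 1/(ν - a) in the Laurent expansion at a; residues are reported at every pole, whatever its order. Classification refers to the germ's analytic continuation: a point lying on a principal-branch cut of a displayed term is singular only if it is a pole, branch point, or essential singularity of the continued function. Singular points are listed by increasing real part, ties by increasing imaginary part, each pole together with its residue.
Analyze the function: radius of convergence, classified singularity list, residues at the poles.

Denominator factor (ν + 1/11)^2: pole of order 2 at -1/11, modulus 1/11.
Branch term (-20/11)*log(1 - ν/(8)): its argument vanishes at ν = 8, a logarithmic branch point, modulus 8.
The radius of convergence is the smallest modulus among the singular points: 1/11.
The branch term is analytic at -1/11 and contributes nothing to the residue; only the rational part matters.
At the order-2 pole -1/11 set g(ν) = (ν - (-1/11))^2*(rational part) = -9*ν**2/40 - 23*ν/7 + 6/31.
Order-2 pole: residue = g'(a); g'(-1/11) = -4997/1540, so the residue is -4997/1540.
List the singular points by increasing real part (a conjugate pair: the negative imaginary part first).

Radius of convergence at 0: 1/11.
At -1/11: a pole of order 2; residue -4997/1540.
At 8: a logarithmic branch point.
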